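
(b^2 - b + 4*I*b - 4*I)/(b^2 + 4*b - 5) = (b + 4*I)/(b + 5)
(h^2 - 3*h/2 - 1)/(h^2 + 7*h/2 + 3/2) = (h - 2)/(h + 3)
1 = 1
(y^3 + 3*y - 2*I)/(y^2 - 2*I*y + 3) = (y^3 + 3*y - 2*I)/(y^2 - 2*I*y + 3)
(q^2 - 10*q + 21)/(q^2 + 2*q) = (q^2 - 10*q + 21)/(q*(q + 2))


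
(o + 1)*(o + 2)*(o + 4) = o^3 + 7*o^2 + 14*o + 8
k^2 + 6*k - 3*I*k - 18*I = (k + 6)*(k - 3*I)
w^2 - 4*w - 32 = (w - 8)*(w + 4)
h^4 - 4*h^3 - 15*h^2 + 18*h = h*(h - 6)*(h - 1)*(h + 3)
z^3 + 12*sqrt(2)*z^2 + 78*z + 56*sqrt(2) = (z + sqrt(2))*(z + 4*sqrt(2))*(z + 7*sqrt(2))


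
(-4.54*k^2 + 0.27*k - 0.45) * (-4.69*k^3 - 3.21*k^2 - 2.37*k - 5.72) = 21.2926*k^5 + 13.3071*k^4 + 12.0036*k^3 + 26.7734*k^2 - 0.4779*k + 2.574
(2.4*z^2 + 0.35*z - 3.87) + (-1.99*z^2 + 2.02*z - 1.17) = 0.41*z^2 + 2.37*z - 5.04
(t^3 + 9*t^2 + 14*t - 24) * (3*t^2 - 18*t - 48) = 3*t^5 + 9*t^4 - 168*t^3 - 756*t^2 - 240*t + 1152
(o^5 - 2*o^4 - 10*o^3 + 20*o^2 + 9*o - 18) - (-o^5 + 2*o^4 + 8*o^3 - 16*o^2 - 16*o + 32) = 2*o^5 - 4*o^4 - 18*o^3 + 36*o^2 + 25*o - 50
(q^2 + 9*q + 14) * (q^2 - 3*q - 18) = q^4 + 6*q^3 - 31*q^2 - 204*q - 252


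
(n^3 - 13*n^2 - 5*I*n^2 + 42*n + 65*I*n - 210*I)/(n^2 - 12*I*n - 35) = (n^2 - 13*n + 42)/(n - 7*I)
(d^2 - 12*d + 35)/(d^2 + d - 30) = (d - 7)/(d + 6)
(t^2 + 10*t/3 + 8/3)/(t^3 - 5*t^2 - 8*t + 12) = (t + 4/3)/(t^2 - 7*t + 6)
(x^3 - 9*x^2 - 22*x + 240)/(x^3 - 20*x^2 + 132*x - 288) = (x + 5)/(x - 6)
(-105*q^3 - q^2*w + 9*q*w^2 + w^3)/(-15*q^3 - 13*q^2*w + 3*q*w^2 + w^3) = (7*q + w)/(q + w)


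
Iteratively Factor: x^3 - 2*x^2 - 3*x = (x + 1)*(x^2 - 3*x) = x*(x + 1)*(x - 3)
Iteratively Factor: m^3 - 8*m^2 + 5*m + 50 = (m + 2)*(m^2 - 10*m + 25) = (m - 5)*(m + 2)*(m - 5)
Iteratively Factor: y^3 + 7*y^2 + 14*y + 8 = (y + 2)*(y^2 + 5*y + 4) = (y + 2)*(y + 4)*(y + 1)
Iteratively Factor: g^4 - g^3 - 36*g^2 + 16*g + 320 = (g + 4)*(g^3 - 5*g^2 - 16*g + 80) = (g - 5)*(g + 4)*(g^2 - 16) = (g - 5)*(g + 4)^2*(g - 4)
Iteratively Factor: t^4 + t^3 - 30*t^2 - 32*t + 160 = (t + 4)*(t^3 - 3*t^2 - 18*t + 40) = (t + 4)^2*(t^2 - 7*t + 10) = (t - 5)*(t + 4)^2*(t - 2)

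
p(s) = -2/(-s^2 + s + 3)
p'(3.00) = -1.11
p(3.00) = 0.67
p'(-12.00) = 0.00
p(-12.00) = 0.01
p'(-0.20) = 0.37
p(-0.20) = -0.72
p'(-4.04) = 0.06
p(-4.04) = 0.12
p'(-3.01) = 0.17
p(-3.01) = 0.22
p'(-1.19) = 43.57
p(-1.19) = -5.08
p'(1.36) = -0.55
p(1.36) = -0.80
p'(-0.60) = 1.06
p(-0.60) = -0.98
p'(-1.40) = 58.64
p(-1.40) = 5.56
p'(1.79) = -2.05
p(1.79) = -1.26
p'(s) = -2*(2*s - 1)/(-s^2 + s + 3)^2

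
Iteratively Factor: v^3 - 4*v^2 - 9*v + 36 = (v + 3)*(v^2 - 7*v + 12) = (v - 4)*(v + 3)*(v - 3)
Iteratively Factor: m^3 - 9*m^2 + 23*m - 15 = (m - 1)*(m^2 - 8*m + 15) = (m - 3)*(m - 1)*(m - 5)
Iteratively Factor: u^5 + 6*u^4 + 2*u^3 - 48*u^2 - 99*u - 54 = (u + 3)*(u^4 + 3*u^3 - 7*u^2 - 27*u - 18) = (u + 3)^2*(u^3 - 7*u - 6) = (u - 3)*(u + 3)^2*(u^2 + 3*u + 2) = (u - 3)*(u + 1)*(u + 3)^2*(u + 2)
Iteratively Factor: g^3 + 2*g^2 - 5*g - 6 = (g - 2)*(g^2 + 4*g + 3) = (g - 2)*(g + 1)*(g + 3)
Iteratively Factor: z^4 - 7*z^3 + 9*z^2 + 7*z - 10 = (z - 1)*(z^3 - 6*z^2 + 3*z + 10) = (z - 5)*(z - 1)*(z^2 - z - 2) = (z - 5)*(z - 1)*(z + 1)*(z - 2)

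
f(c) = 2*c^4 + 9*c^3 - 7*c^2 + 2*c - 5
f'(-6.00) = -670.00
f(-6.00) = 379.00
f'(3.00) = 419.00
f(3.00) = 343.00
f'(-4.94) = -234.37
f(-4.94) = -79.62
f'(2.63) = 297.47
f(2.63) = 211.25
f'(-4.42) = -99.44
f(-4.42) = -164.41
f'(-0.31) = 8.70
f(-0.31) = -6.54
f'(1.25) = 42.31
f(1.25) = 9.02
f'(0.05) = 1.37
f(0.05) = -4.92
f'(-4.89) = -219.35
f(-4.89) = -90.96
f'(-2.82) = 76.79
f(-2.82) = -141.66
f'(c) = 8*c^3 + 27*c^2 - 14*c + 2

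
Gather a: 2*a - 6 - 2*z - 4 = 2*a - 2*z - 10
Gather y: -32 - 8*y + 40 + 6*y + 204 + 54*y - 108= 52*y + 104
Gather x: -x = -x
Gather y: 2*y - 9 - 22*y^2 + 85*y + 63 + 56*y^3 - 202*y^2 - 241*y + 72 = 56*y^3 - 224*y^2 - 154*y + 126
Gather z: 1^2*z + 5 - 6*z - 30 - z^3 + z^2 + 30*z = -z^3 + z^2 + 25*z - 25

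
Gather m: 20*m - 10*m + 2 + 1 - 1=10*m + 2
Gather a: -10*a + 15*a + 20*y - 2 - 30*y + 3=5*a - 10*y + 1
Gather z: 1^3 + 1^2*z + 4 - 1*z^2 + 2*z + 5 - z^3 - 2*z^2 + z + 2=-z^3 - 3*z^2 + 4*z + 12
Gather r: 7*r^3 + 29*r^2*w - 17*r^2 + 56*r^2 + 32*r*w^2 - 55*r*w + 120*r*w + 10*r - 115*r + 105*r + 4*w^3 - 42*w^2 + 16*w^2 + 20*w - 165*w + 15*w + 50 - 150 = 7*r^3 + r^2*(29*w + 39) + r*(32*w^2 + 65*w) + 4*w^3 - 26*w^2 - 130*w - 100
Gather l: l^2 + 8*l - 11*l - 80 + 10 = l^2 - 3*l - 70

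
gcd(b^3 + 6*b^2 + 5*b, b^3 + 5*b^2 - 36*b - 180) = b + 5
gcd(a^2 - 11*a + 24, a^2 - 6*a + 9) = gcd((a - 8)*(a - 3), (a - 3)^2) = a - 3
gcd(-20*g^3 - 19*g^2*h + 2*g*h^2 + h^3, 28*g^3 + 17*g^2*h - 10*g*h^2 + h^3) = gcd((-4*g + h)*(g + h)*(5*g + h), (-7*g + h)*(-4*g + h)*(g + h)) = 4*g^2 + 3*g*h - h^2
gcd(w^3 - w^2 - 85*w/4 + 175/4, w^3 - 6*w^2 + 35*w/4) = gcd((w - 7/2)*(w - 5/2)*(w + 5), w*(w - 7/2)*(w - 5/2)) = w^2 - 6*w + 35/4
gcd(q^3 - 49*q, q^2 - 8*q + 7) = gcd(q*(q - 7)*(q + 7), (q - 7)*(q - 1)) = q - 7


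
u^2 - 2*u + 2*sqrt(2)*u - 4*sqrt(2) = (u - 2)*(u + 2*sqrt(2))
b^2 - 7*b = b*(b - 7)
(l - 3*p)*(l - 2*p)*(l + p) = l^3 - 4*l^2*p + l*p^2 + 6*p^3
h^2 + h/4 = h*(h + 1/4)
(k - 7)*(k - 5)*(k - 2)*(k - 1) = k^4 - 15*k^3 + 73*k^2 - 129*k + 70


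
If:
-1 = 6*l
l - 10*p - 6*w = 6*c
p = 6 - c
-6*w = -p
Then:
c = 397/30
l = -1/6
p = -217/30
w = -217/180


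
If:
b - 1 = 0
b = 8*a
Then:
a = 1/8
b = 1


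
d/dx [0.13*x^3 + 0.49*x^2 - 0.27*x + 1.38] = 0.39*x^2 + 0.98*x - 0.27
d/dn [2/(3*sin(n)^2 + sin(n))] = -(12/tan(n) + 2*cos(n)/sin(n)^2)/(3*sin(n) + 1)^2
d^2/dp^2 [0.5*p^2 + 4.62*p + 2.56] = 1.00000000000000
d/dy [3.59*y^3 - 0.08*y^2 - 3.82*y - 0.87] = 10.77*y^2 - 0.16*y - 3.82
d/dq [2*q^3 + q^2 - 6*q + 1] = 6*q^2 + 2*q - 6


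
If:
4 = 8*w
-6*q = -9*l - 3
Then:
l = 2*q/3 - 1/3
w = 1/2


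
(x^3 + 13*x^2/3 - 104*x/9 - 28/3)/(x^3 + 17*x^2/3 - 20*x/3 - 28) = (x + 2/3)/(x + 2)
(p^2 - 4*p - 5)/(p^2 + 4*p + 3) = (p - 5)/(p + 3)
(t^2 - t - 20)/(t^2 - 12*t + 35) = (t + 4)/(t - 7)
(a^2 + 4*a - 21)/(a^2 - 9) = (a + 7)/(a + 3)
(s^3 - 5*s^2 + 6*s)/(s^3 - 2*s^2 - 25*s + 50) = s*(s - 3)/(s^2 - 25)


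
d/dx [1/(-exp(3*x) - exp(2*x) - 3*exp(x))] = (3*exp(2*x) + 2*exp(x) + 3)*exp(-x)/(exp(2*x) + exp(x) + 3)^2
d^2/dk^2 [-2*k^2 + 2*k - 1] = -4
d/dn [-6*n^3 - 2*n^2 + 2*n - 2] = -18*n^2 - 4*n + 2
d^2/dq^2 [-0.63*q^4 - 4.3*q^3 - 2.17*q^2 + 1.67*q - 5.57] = -7.56*q^2 - 25.8*q - 4.34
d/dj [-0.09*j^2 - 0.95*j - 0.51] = -0.18*j - 0.95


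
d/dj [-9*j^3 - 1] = -27*j^2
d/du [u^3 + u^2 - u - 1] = 3*u^2 + 2*u - 1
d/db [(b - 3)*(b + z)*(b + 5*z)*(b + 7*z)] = 4*b^3 + 39*b^2*z - 9*b^2 + 94*b*z^2 - 78*b*z + 35*z^3 - 141*z^2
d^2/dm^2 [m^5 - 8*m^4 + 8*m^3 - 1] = 4*m*(5*m^2 - 24*m + 12)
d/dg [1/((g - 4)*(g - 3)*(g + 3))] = (-(g - 4)*(g - 3) - (g - 4)*(g + 3) - (g - 3)*(g + 3))/((g - 4)^2*(g - 3)^2*(g + 3)^2)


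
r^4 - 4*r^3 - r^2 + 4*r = r*(r - 4)*(r - 1)*(r + 1)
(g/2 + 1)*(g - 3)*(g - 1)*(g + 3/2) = g^4/2 - g^3/4 - 4*g^2 - 3*g/4 + 9/2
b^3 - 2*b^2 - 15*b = b*(b - 5)*(b + 3)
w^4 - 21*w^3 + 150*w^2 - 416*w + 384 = (w - 8)^2*(w - 3)*(w - 2)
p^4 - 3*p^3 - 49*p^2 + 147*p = p*(p - 7)*(p - 3)*(p + 7)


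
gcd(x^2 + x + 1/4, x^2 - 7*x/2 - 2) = x + 1/2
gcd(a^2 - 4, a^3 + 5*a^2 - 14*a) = a - 2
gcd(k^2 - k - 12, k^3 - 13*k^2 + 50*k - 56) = k - 4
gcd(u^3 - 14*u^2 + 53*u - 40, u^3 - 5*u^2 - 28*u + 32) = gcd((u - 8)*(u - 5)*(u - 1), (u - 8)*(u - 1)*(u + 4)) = u^2 - 9*u + 8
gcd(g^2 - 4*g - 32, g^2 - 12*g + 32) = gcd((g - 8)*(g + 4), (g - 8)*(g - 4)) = g - 8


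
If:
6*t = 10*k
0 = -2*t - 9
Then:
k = -27/10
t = -9/2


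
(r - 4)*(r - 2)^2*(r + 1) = r^4 - 7*r^3 + 12*r^2 + 4*r - 16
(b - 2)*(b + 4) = b^2 + 2*b - 8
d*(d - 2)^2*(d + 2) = d^4 - 2*d^3 - 4*d^2 + 8*d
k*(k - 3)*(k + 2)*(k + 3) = k^4 + 2*k^3 - 9*k^2 - 18*k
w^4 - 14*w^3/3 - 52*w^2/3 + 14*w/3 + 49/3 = (w - 7)*(w - 1)*(w + 1)*(w + 7/3)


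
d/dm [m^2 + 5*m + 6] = 2*m + 5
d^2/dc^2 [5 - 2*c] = 0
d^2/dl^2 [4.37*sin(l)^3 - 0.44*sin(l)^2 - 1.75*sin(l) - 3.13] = -1.5275*sin(l) + 9.8325*sin(3*l) - 0.88*cos(2*l)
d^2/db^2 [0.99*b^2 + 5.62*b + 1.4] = 1.98000000000000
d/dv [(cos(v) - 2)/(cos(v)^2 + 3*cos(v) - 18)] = (cos(v)^2 - 4*cos(v) + 12)*sin(v)/(cos(v)^2 + 3*cos(v) - 18)^2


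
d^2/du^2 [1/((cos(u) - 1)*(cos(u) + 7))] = (-4*sin(u)^4 + 66*sin(u)^2 - 39*cos(u)/2 - 9*cos(3*u)/2 + 24)/((cos(u) - 1)^3*(cos(u) + 7)^3)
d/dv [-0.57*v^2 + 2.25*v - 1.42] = 2.25 - 1.14*v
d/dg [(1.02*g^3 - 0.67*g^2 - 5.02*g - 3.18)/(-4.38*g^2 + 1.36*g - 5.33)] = (-4.4676*g^4 + 2.7744*g^3 - 39.2086*g^2 - 20.7146*g + 31.0814)/(19.1844*g^4 - 11.9136*g^3 + 48.5404*g^2 - 14.4976*g + 28.4089)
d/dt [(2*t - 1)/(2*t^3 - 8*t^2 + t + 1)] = (4*t^3 - 16*t^2 + 2*t - (2*t - 1)*(6*t^2 - 16*t + 1) + 2)/(2*t^3 - 8*t^2 + t + 1)^2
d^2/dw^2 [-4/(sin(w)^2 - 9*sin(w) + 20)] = 4*(4*sin(w)^4 - 27*sin(w)^3 - 5*sin(w)^2 + 234*sin(w) - 122)/(sin(w)^2 - 9*sin(w) + 20)^3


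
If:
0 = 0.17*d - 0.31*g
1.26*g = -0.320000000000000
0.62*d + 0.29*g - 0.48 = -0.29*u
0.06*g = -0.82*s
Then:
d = -0.46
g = -0.25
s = 0.02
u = 2.90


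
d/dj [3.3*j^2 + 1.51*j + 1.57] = 6.6*j + 1.51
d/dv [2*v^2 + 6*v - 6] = 4*v + 6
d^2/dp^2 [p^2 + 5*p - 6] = 2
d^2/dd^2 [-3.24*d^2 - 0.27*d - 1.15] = -6.48000000000000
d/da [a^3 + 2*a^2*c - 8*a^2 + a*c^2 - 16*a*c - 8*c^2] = 3*a^2 + 4*a*c - 16*a + c^2 - 16*c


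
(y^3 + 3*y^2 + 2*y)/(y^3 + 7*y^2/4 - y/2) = 4*(y + 1)/(4*y - 1)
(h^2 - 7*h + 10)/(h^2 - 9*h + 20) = (h - 2)/(h - 4)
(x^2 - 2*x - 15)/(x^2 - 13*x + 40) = (x + 3)/(x - 8)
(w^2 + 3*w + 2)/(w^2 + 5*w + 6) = (w + 1)/(w + 3)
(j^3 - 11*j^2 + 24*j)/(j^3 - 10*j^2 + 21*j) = (j - 8)/(j - 7)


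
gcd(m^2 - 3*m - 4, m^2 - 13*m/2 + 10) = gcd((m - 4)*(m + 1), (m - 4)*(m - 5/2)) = m - 4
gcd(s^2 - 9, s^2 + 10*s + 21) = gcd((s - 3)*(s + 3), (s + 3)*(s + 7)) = s + 3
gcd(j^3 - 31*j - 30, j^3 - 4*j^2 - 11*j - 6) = j^2 - 5*j - 6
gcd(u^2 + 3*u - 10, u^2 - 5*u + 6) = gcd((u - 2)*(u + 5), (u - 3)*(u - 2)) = u - 2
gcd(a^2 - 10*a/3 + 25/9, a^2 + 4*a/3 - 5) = a - 5/3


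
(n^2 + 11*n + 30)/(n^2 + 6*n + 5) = (n + 6)/(n + 1)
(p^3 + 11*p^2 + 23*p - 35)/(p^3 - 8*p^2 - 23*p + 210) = (p^2 + 6*p - 7)/(p^2 - 13*p + 42)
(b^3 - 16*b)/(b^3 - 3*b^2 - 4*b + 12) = b*(b^2 - 16)/(b^3 - 3*b^2 - 4*b + 12)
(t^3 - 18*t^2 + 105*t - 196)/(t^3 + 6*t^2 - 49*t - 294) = (t^2 - 11*t + 28)/(t^2 + 13*t + 42)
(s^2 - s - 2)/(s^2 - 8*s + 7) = (s^2 - s - 2)/(s^2 - 8*s + 7)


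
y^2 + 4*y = y*(y + 4)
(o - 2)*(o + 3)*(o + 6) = o^3 + 7*o^2 - 36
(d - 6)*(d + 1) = d^2 - 5*d - 6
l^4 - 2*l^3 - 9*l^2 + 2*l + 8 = (l - 4)*(l - 1)*(l + 1)*(l + 2)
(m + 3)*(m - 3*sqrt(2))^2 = m^3 - 6*sqrt(2)*m^2 + 3*m^2 - 18*sqrt(2)*m + 18*m + 54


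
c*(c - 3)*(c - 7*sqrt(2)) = c^3 - 7*sqrt(2)*c^2 - 3*c^2 + 21*sqrt(2)*c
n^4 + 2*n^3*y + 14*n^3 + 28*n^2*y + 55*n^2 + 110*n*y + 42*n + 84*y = (n + 1)*(n + 6)*(n + 7)*(n + 2*y)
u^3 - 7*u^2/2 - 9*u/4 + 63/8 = (u - 7/2)*(u - 3/2)*(u + 3/2)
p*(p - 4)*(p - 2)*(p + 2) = p^4 - 4*p^3 - 4*p^2 + 16*p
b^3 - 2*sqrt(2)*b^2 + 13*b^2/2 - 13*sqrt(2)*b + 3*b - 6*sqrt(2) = (b + 1/2)*(b + 6)*(b - 2*sqrt(2))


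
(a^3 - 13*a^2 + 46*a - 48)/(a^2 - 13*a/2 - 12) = 2*(a^2 - 5*a + 6)/(2*a + 3)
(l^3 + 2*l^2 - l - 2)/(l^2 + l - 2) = l + 1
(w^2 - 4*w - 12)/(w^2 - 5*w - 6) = (w + 2)/(w + 1)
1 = 1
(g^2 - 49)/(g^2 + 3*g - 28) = (g - 7)/(g - 4)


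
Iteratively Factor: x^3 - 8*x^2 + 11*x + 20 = (x - 4)*(x^2 - 4*x - 5) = (x - 5)*(x - 4)*(x + 1)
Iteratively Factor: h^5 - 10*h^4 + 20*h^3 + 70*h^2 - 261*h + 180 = (h - 1)*(h^4 - 9*h^3 + 11*h^2 + 81*h - 180) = (h - 5)*(h - 1)*(h^3 - 4*h^2 - 9*h + 36) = (h - 5)*(h - 4)*(h - 1)*(h^2 - 9) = (h - 5)*(h - 4)*(h - 3)*(h - 1)*(h + 3)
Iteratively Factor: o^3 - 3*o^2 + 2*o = (o - 1)*(o^2 - 2*o) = o*(o - 1)*(o - 2)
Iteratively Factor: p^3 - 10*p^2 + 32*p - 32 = (p - 4)*(p^2 - 6*p + 8) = (p - 4)*(p - 2)*(p - 4)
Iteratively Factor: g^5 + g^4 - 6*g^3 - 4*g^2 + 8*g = (g + 2)*(g^4 - g^3 - 4*g^2 + 4*g) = (g - 2)*(g + 2)*(g^3 + g^2 - 2*g) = g*(g - 2)*(g + 2)*(g^2 + g - 2) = g*(g - 2)*(g + 2)^2*(g - 1)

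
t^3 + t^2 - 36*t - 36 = (t - 6)*(t + 1)*(t + 6)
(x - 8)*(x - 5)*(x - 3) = x^3 - 16*x^2 + 79*x - 120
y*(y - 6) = y^2 - 6*y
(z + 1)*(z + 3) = z^2 + 4*z + 3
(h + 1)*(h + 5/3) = h^2 + 8*h/3 + 5/3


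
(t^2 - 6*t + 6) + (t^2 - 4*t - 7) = 2*t^2 - 10*t - 1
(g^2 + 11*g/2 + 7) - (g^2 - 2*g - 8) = 15*g/2 + 15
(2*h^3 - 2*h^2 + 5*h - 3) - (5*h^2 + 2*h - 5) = 2*h^3 - 7*h^2 + 3*h + 2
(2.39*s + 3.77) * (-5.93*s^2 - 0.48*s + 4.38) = -14.1727*s^3 - 23.5033*s^2 + 8.6586*s + 16.5126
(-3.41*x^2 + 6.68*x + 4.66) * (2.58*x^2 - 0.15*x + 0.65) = -8.7978*x^4 + 17.7459*x^3 + 8.8043*x^2 + 3.643*x + 3.029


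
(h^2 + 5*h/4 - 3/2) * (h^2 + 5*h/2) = h^4 + 15*h^3/4 + 13*h^2/8 - 15*h/4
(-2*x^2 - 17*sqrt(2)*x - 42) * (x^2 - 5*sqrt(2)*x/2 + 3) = -2*x^4 - 12*sqrt(2)*x^3 + 37*x^2 + 54*sqrt(2)*x - 126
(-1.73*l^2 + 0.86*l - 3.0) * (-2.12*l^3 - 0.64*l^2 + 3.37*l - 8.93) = 3.6676*l^5 - 0.716*l^4 - 0.0204999999999993*l^3 + 20.2671*l^2 - 17.7898*l + 26.79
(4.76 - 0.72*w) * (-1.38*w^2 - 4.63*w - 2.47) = 0.9936*w^3 - 3.2352*w^2 - 20.2604*w - 11.7572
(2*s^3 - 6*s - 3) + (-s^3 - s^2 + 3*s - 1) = s^3 - s^2 - 3*s - 4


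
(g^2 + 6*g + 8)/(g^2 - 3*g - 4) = (g^2 + 6*g + 8)/(g^2 - 3*g - 4)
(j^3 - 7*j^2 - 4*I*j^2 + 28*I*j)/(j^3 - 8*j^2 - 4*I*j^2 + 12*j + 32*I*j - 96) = j*(j^2 - j*(7 + 4*I) + 28*I)/(j^3 - 4*j^2*(2 + I) + 4*j*(3 + 8*I) - 96)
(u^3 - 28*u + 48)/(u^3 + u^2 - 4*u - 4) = (u^2 + 2*u - 24)/(u^2 + 3*u + 2)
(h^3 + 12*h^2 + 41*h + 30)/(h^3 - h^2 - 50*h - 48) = (h + 5)/(h - 8)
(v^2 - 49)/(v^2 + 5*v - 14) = (v - 7)/(v - 2)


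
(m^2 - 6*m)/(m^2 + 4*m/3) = 3*(m - 6)/(3*m + 4)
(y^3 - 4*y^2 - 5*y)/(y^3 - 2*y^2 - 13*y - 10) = y/(y + 2)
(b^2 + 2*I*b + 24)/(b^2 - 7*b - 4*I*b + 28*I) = (b + 6*I)/(b - 7)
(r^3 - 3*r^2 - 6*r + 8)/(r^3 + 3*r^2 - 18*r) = (r^3 - 3*r^2 - 6*r + 8)/(r*(r^2 + 3*r - 18))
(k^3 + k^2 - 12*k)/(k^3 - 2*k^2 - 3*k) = (k + 4)/(k + 1)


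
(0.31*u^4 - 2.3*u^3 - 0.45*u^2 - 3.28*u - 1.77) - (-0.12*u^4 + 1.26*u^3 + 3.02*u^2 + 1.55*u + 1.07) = 0.43*u^4 - 3.56*u^3 - 3.47*u^2 - 4.83*u - 2.84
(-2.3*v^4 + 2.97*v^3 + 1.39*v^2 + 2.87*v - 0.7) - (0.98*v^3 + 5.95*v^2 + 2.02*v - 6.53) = -2.3*v^4 + 1.99*v^3 - 4.56*v^2 + 0.85*v + 5.83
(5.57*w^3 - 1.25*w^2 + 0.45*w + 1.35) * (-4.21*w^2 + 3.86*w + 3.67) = -23.4497*w^5 + 26.7627*w^4 + 13.7224*w^3 - 8.534*w^2 + 6.8625*w + 4.9545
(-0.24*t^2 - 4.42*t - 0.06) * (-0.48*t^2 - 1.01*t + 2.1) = 0.1152*t^4 + 2.364*t^3 + 3.989*t^2 - 9.2214*t - 0.126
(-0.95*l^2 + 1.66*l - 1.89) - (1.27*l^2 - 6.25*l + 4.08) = -2.22*l^2 + 7.91*l - 5.97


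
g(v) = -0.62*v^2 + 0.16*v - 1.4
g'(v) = 0.16 - 1.24*v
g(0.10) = -1.39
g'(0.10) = 0.04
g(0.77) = -1.64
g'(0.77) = -0.79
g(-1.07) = -2.28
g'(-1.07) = 1.49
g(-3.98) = -11.86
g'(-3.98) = 5.10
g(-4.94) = -17.32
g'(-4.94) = 6.29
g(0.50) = -1.48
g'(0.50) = -0.46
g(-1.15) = -2.40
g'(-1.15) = 1.59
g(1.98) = -3.51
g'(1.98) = -2.30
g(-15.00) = -143.30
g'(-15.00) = 18.76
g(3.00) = -6.50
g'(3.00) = -3.56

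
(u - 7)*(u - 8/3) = u^2 - 29*u/3 + 56/3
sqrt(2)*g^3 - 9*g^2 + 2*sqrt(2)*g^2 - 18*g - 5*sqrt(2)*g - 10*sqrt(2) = (g + 2)*(g - 5*sqrt(2))*(sqrt(2)*g + 1)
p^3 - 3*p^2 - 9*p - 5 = (p - 5)*(p + 1)^2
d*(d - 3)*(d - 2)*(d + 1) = d^4 - 4*d^3 + d^2 + 6*d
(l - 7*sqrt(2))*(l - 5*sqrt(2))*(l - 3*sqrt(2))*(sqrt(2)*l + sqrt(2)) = sqrt(2)*l^4 - 30*l^3 + sqrt(2)*l^3 - 30*l^2 + 142*sqrt(2)*l^2 - 420*l + 142*sqrt(2)*l - 420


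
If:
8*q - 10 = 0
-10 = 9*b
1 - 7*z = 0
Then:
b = -10/9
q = 5/4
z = 1/7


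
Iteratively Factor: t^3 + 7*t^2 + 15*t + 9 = (t + 1)*(t^2 + 6*t + 9) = (t + 1)*(t + 3)*(t + 3)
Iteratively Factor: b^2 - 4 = (b + 2)*(b - 2)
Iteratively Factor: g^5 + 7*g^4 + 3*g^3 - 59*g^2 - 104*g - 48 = (g + 1)*(g^4 + 6*g^3 - 3*g^2 - 56*g - 48) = (g + 1)*(g + 4)*(g^3 + 2*g^2 - 11*g - 12) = (g + 1)^2*(g + 4)*(g^2 + g - 12) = (g - 3)*(g + 1)^2*(g + 4)*(g + 4)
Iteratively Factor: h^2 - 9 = (h - 3)*(h + 3)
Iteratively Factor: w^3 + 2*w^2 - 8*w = (w)*(w^2 + 2*w - 8) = w*(w - 2)*(w + 4)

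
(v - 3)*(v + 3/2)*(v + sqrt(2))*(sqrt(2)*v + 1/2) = sqrt(2)*v^4 - 3*sqrt(2)*v^3/2 + 5*v^3/2 - 4*sqrt(2)*v^2 - 15*v^2/4 - 45*v/4 - 3*sqrt(2)*v/4 - 9*sqrt(2)/4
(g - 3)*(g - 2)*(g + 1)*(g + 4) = g^4 - 15*g^2 + 10*g + 24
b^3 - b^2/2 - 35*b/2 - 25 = (b - 5)*(b + 2)*(b + 5/2)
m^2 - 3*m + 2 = (m - 2)*(m - 1)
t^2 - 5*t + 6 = (t - 3)*(t - 2)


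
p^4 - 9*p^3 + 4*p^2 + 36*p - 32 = (p - 8)*(p - 2)*(p - 1)*(p + 2)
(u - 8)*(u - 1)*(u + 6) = u^3 - 3*u^2 - 46*u + 48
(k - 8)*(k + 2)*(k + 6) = k^3 - 52*k - 96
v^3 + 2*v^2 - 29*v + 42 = (v - 3)*(v - 2)*(v + 7)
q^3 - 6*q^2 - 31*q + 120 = (q - 8)*(q - 3)*(q + 5)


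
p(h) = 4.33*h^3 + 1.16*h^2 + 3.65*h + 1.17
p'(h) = 12.99*h^2 + 2.32*h + 3.65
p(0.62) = 4.91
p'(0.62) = 10.08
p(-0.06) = 0.95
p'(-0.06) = 3.56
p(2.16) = 58.10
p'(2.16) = 69.27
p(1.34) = 18.56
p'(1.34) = 30.08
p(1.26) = 16.27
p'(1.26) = 27.20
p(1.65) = 29.80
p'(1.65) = 42.84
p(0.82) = 7.33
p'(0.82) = 14.29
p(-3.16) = -135.41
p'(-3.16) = 126.03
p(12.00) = 7694.25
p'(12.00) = 1902.05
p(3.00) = 139.47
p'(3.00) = 127.52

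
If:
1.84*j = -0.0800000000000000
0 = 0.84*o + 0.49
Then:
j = -0.04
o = -0.58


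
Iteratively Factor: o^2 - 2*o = (o - 2)*(o)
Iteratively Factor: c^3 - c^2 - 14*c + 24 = (c - 2)*(c^2 + c - 12) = (c - 3)*(c - 2)*(c + 4)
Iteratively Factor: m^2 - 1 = (m + 1)*(m - 1)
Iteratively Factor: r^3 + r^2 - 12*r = (r)*(r^2 + r - 12) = r*(r + 4)*(r - 3)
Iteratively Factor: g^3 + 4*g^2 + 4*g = (g + 2)*(g^2 + 2*g) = g*(g + 2)*(g + 2)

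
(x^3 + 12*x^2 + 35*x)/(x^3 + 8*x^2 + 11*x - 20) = x*(x + 7)/(x^2 + 3*x - 4)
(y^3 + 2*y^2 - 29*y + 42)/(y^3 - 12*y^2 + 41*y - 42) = (y + 7)/(y - 7)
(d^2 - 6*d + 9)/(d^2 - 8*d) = (d^2 - 6*d + 9)/(d*(d - 8))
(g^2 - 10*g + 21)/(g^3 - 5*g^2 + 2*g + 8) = (g^2 - 10*g + 21)/(g^3 - 5*g^2 + 2*g + 8)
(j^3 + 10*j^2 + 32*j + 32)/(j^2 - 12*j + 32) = (j^3 + 10*j^2 + 32*j + 32)/(j^2 - 12*j + 32)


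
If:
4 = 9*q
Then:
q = 4/9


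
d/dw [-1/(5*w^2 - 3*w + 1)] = (10*w - 3)/(5*w^2 - 3*w + 1)^2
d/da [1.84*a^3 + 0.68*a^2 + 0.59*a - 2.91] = 5.52*a^2 + 1.36*a + 0.59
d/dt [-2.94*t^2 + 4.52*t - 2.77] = 4.52 - 5.88*t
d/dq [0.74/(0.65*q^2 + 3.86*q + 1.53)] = (-0.962*q - 2.8564)/(0.65*q^2 + 3.86*q + 1.53)^2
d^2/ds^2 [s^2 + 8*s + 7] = 2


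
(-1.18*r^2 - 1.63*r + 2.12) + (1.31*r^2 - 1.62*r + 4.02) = 0.13*r^2 - 3.25*r + 6.14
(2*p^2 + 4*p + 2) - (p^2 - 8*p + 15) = p^2 + 12*p - 13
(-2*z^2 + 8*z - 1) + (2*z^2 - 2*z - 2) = 6*z - 3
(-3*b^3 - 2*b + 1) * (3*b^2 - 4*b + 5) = -9*b^5 + 12*b^4 - 21*b^3 + 11*b^2 - 14*b + 5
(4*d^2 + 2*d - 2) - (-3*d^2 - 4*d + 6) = 7*d^2 + 6*d - 8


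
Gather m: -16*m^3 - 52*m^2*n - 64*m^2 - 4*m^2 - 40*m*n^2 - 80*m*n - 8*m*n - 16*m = -16*m^3 + m^2*(-52*n - 68) + m*(-40*n^2 - 88*n - 16)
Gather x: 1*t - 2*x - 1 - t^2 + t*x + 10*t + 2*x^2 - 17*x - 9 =-t^2 + 11*t + 2*x^2 + x*(t - 19) - 10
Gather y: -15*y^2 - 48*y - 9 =-15*y^2 - 48*y - 9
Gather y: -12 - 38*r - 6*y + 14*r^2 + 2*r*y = 14*r^2 - 38*r + y*(2*r - 6) - 12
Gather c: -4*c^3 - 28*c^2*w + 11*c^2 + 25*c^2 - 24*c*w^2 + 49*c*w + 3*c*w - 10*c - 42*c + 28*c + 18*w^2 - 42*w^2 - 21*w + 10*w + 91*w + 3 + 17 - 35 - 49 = -4*c^3 + c^2*(36 - 28*w) + c*(-24*w^2 + 52*w - 24) - 24*w^2 + 80*w - 64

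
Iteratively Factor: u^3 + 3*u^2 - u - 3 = (u + 3)*(u^2 - 1) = (u - 1)*(u + 3)*(u + 1)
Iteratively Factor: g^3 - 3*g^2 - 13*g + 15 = (g - 1)*(g^2 - 2*g - 15) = (g - 1)*(g + 3)*(g - 5)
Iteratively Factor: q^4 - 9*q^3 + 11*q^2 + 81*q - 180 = (q + 3)*(q^3 - 12*q^2 + 47*q - 60) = (q - 4)*(q + 3)*(q^2 - 8*q + 15) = (q - 5)*(q - 4)*(q + 3)*(q - 3)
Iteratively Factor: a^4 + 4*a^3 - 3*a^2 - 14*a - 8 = (a - 2)*(a^3 + 6*a^2 + 9*a + 4) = (a - 2)*(a + 4)*(a^2 + 2*a + 1) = (a - 2)*(a + 1)*(a + 4)*(a + 1)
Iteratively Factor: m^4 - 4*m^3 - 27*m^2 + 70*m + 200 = (m + 2)*(m^3 - 6*m^2 - 15*m + 100) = (m - 5)*(m + 2)*(m^2 - m - 20) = (m - 5)^2*(m + 2)*(m + 4)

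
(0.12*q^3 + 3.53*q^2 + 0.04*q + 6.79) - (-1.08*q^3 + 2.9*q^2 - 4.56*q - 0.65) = 1.2*q^3 + 0.63*q^2 + 4.6*q + 7.44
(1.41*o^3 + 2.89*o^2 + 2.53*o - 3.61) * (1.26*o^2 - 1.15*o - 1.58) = 1.7766*o^5 + 2.0199*o^4 - 2.3635*o^3 - 12.0243*o^2 + 0.1541*o + 5.7038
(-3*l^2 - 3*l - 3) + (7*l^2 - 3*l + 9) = 4*l^2 - 6*l + 6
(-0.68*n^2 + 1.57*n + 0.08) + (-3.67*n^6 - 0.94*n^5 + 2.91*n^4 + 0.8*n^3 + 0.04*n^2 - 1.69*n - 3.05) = -3.67*n^6 - 0.94*n^5 + 2.91*n^4 + 0.8*n^3 - 0.64*n^2 - 0.12*n - 2.97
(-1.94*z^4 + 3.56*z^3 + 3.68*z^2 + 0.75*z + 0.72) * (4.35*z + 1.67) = -8.439*z^5 + 12.2462*z^4 + 21.9532*z^3 + 9.4081*z^2 + 4.3845*z + 1.2024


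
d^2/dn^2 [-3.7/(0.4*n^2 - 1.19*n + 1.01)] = (1.184*n^2 - 3.5224*n - 3.7*(0.8*n - 1.19)*(1.6*n - 2.38) + 2.9896)/(0.4*n^2 - 1.19*n + 1.01)^3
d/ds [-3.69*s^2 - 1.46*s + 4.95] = -7.38*s - 1.46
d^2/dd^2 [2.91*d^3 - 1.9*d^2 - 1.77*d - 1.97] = 17.46*d - 3.8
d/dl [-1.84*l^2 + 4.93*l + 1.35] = 4.93 - 3.68*l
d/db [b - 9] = 1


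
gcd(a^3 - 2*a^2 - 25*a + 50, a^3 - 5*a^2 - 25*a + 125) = a^2 - 25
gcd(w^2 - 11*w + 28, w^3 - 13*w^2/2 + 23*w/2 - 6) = w - 4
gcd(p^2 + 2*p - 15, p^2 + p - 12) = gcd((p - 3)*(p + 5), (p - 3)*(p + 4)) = p - 3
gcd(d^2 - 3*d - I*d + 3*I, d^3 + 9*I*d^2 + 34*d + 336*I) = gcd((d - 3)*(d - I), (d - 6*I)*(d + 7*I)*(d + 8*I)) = 1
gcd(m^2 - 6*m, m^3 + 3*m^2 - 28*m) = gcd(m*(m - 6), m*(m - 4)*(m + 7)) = m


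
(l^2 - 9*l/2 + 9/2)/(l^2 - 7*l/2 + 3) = (l - 3)/(l - 2)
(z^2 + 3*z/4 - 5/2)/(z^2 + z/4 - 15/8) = 2*(z + 2)/(2*z + 3)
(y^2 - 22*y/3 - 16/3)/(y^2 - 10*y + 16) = (y + 2/3)/(y - 2)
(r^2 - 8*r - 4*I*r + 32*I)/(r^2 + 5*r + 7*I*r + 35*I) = (r^2 - 4*r*(2 + I) + 32*I)/(r^2 + r*(5 + 7*I) + 35*I)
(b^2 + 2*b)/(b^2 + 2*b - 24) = b*(b + 2)/(b^2 + 2*b - 24)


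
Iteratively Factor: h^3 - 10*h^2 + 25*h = (h)*(h^2 - 10*h + 25) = h*(h - 5)*(h - 5)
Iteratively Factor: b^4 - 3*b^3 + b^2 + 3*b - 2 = (b - 2)*(b^3 - b^2 - b + 1) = (b - 2)*(b - 1)*(b^2 - 1) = (b - 2)*(b - 1)^2*(b + 1)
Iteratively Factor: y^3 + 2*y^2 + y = (y + 1)*(y^2 + y) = y*(y + 1)*(y + 1)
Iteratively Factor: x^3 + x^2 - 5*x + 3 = (x + 3)*(x^2 - 2*x + 1) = (x - 1)*(x + 3)*(x - 1)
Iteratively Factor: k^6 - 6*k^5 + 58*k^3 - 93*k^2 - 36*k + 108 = (k + 3)*(k^5 - 9*k^4 + 27*k^3 - 23*k^2 - 24*k + 36) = (k - 3)*(k + 3)*(k^4 - 6*k^3 + 9*k^2 + 4*k - 12) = (k - 3)*(k + 1)*(k + 3)*(k^3 - 7*k^2 + 16*k - 12) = (k - 3)^2*(k + 1)*(k + 3)*(k^2 - 4*k + 4) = (k - 3)^2*(k - 2)*(k + 1)*(k + 3)*(k - 2)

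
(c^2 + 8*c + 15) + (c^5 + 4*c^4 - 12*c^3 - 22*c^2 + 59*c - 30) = c^5 + 4*c^4 - 12*c^3 - 21*c^2 + 67*c - 15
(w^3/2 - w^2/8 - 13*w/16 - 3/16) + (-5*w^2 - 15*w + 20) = w^3/2 - 41*w^2/8 - 253*w/16 + 317/16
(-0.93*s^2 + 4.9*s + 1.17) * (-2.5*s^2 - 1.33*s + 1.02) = 2.325*s^4 - 11.0131*s^3 - 10.3906*s^2 + 3.4419*s + 1.1934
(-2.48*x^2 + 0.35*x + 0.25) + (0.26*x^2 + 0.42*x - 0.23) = -2.22*x^2 + 0.77*x + 0.02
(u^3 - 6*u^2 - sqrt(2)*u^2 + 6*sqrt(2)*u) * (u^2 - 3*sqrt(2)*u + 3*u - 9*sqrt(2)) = u^5 - 4*sqrt(2)*u^4 - 3*u^4 - 12*u^3 + 12*sqrt(2)*u^3 - 18*u^2 + 72*sqrt(2)*u^2 - 108*u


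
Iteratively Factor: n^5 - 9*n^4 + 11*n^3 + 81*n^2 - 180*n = (n - 3)*(n^4 - 6*n^3 - 7*n^2 + 60*n) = (n - 3)*(n + 3)*(n^3 - 9*n^2 + 20*n) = n*(n - 3)*(n + 3)*(n^2 - 9*n + 20) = n*(n - 4)*(n - 3)*(n + 3)*(n - 5)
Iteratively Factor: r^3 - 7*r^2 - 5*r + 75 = (r - 5)*(r^2 - 2*r - 15) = (r - 5)*(r + 3)*(r - 5)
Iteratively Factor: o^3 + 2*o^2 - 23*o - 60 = (o - 5)*(o^2 + 7*o + 12) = (o - 5)*(o + 3)*(o + 4)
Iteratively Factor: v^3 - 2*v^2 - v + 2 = (v + 1)*(v^2 - 3*v + 2) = (v - 1)*(v + 1)*(v - 2)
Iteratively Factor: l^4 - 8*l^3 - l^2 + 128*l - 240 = (l - 5)*(l^3 - 3*l^2 - 16*l + 48) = (l - 5)*(l - 4)*(l^2 + l - 12) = (l - 5)*(l - 4)*(l + 4)*(l - 3)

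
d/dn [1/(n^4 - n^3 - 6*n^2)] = (-4*n^2 + 3*n + 12)/(n^3*(-n^2 + n + 6)^2)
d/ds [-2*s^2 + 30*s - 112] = 30 - 4*s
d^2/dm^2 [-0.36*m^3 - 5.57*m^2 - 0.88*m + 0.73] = -2.16*m - 11.14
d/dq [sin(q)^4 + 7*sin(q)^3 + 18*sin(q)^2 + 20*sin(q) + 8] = (sin(q) + 2)^2*(4*sin(q) + 5)*cos(q)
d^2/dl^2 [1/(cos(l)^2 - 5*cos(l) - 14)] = (4*sin(l)^4 - 83*sin(l)^2 - 205*cos(l)/4 - 15*cos(3*l)/4 + 1)/(sin(l)^2 + 5*cos(l) + 13)^3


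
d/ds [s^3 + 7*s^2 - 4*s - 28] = 3*s^2 + 14*s - 4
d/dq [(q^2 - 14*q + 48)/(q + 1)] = (q^2 + 2*q - 62)/(q^2 + 2*q + 1)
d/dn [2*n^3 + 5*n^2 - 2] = 2*n*(3*n + 5)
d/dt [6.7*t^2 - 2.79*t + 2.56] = 13.4*t - 2.79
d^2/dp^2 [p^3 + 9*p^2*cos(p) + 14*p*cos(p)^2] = -9*p^2*cos(p) - 36*p*sin(p) - 28*p*cos(2*p) + 6*p - 28*sin(2*p) + 18*cos(p)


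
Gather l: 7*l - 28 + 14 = 7*l - 14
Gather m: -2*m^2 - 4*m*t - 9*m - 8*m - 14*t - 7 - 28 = -2*m^2 + m*(-4*t - 17) - 14*t - 35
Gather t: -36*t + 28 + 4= 32 - 36*t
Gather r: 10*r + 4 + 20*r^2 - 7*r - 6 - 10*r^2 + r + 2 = 10*r^2 + 4*r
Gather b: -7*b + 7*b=0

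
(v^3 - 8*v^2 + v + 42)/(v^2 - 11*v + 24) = (v^2 - 5*v - 14)/(v - 8)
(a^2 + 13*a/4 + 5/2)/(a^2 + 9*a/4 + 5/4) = (a + 2)/(a + 1)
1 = 1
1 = 1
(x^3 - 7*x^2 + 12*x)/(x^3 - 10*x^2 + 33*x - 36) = x/(x - 3)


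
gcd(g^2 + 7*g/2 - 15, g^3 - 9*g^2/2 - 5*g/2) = 1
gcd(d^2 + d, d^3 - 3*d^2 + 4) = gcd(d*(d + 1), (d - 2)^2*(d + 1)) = d + 1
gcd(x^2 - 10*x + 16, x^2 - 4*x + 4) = x - 2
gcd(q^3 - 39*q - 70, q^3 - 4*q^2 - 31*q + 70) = q^2 - 2*q - 35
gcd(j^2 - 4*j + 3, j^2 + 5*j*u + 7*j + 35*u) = 1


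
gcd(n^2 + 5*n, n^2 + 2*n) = n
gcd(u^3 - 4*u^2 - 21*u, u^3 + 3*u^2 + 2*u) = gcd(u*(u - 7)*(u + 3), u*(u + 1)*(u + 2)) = u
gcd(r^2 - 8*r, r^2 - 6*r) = r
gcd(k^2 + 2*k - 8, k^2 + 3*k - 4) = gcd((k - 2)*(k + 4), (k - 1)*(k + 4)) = k + 4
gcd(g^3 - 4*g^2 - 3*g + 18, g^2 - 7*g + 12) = g - 3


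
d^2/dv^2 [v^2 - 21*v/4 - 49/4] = 2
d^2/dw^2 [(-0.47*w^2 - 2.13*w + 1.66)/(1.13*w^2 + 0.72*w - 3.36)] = (-4.67481*w^3 + 2.010948*w^2 - 40.419648*w - 6.591552)/(1.442897*w^6 + 2.758104*w^5 - 11.113776*w^4 - 16.028928*w^3 + 33.046272*w^2 + 24.385536*w - 37.933056)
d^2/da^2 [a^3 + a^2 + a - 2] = 6*a + 2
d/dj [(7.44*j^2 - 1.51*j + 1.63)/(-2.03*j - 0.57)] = (-15.1032*j^2 - 8.4816*j + 4.1696)/(4.1209*j^2 + 2.3142*j + 0.3249)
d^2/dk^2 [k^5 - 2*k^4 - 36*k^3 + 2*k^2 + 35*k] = 20*k^3 - 24*k^2 - 216*k + 4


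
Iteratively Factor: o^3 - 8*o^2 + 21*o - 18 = (o - 2)*(o^2 - 6*o + 9) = (o - 3)*(o - 2)*(o - 3)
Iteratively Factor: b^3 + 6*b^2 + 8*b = (b + 2)*(b^2 + 4*b) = b*(b + 2)*(b + 4)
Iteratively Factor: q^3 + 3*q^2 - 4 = (q - 1)*(q^2 + 4*q + 4) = (q - 1)*(q + 2)*(q + 2)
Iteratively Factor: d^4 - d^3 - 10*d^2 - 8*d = (d + 2)*(d^3 - 3*d^2 - 4*d) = d*(d + 2)*(d^2 - 3*d - 4) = d*(d - 4)*(d + 2)*(d + 1)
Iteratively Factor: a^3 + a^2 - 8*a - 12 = (a - 3)*(a^2 + 4*a + 4) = (a - 3)*(a + 2)*(a + 2)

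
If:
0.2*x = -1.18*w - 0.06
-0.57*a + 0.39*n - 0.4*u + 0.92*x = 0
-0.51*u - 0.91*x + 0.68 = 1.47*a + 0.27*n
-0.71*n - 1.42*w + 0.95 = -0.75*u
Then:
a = 1.75151448414711*x + 0.955662500976567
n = -4.41161699621029*x - 0.0394866782024551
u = -4.49723471121466*x - 1.400318575139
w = -0.169491525423729*x - 0.0508474576271186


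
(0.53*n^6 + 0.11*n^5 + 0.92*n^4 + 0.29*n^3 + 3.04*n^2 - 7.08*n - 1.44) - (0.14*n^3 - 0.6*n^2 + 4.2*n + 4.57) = 0.53*n^6 + 0.11*n^5 + 0.92*n^4 + 0.15*n^3 + 3.64*n^2 - 11.28*n - 6.01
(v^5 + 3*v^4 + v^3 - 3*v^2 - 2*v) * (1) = v^5 + 3*v^4 + v^3 - 3*v^2 - 2*v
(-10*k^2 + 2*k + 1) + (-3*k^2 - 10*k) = -13*k^2 - 8*k + 1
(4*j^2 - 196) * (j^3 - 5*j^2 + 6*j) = 4*j^5 - 20*j^4 - 172*j^3 + 980*j^2 - 1176*j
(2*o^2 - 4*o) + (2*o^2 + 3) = 4*o^2 - 4*o + 3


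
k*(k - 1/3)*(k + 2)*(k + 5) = k^4 + 20*k^3/3 + 23*k^2/3 - 10*k/3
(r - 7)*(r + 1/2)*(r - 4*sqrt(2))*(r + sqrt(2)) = r^4 - 13*r^3/2 - 3*sqrt(2)*r^3 - 23*r^2/2 + 39*sqrt(2)*r^2/2 + 21*sqrt(2)*r/2 + 52*r + 28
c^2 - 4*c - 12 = (c - 6)*(c + 2)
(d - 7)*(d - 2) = d^2 - 9*d + 14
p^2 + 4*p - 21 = (p - 3)*(p + 7)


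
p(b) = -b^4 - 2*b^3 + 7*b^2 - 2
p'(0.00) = 0.00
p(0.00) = -2.00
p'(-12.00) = 5880.00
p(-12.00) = -16274.00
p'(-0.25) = -3.81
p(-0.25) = -1.54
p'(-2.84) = 3.47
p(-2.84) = 35.22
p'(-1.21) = -18.64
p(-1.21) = 9.65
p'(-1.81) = -21.28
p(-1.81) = 22.06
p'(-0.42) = -6.64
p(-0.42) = -0.65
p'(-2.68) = -3.62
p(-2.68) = 35.19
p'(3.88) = -269.65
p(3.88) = -240.08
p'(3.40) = -178.98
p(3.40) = -133.32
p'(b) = -4*b^3 - 6*b^2 + 14*b = 2*b*(-2*b^2 - 3*b + 7)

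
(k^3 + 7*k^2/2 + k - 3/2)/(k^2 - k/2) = k + 4 + 3/k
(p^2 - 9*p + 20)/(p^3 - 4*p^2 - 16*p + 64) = (p - 5)/(p^2 - 16)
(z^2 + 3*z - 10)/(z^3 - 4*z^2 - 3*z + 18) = (z^2 + 3*z - 10)/(z^3 - 4*z^2 - 3*z + 18)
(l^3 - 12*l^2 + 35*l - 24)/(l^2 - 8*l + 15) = (l^2 - 9*l + 8)/(l - 5)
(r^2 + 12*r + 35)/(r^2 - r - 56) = (r + 5)/(r - 8)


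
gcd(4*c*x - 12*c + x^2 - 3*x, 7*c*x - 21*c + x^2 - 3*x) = x - 3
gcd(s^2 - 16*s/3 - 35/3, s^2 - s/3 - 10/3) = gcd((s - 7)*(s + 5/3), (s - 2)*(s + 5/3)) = s + 5/3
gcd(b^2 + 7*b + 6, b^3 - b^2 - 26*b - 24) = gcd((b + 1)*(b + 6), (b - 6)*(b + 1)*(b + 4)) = b + 1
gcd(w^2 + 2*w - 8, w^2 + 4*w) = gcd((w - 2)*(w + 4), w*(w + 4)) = w + 4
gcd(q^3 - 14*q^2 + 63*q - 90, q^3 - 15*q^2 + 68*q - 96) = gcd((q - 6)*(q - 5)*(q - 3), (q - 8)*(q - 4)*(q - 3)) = q - 3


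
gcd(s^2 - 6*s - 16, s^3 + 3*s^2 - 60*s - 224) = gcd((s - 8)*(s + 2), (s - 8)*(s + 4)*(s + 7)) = s - 8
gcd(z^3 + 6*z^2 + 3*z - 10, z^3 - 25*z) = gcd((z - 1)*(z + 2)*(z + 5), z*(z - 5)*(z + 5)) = z + 5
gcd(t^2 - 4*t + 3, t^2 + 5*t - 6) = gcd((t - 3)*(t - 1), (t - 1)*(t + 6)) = t - 1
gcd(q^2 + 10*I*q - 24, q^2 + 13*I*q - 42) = q + 6*I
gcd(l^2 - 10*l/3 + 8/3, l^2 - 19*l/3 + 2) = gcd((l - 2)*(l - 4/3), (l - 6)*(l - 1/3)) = 1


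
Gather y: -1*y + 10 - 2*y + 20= 30 - 3*y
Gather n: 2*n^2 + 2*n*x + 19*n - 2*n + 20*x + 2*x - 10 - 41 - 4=2*n^2 + n*(2*x + 17) + 22*x - 55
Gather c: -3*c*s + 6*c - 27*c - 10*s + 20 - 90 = c*(-3*s - 21) - 10*s - 70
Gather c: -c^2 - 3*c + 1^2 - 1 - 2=-c^2 - 3*c - 2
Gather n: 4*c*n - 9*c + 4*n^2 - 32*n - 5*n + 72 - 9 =-9*c + 4*n^2 + n*(4*c - 37) + 63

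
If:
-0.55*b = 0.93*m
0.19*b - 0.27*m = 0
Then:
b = 0.00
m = 0.00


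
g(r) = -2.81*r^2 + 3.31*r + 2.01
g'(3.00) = -13.55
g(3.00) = -13.35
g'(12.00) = -64.13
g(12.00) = -362.91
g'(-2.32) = 16.35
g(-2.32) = -20.79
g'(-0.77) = 7.64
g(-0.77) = -2.20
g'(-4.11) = 26.41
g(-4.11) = -59.06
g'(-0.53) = 6.29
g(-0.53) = -0.53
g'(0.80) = -1.19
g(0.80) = 2.86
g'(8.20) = -42.77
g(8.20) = -159.79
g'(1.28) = -3.88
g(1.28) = 1.64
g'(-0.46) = 5.90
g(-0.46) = -0.11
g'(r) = 3.31 - 5.62*r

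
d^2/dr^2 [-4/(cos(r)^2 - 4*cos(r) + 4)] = 8*(2*cos(r) + cos(2*r) - 2)/(cos(r) - 2)^4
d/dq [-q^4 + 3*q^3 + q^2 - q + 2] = -4*q^3 + 9*q^2 + 2*q - 1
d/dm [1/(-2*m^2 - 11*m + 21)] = (4*m + 11)/(2*m^2 + 11*m - 21)^2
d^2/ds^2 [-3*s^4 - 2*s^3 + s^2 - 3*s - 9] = -36*s^2 - 12*s + 2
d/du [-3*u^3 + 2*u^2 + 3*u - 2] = -9*u^2 + 4*u + 3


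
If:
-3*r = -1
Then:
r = 1/3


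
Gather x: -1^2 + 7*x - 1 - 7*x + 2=0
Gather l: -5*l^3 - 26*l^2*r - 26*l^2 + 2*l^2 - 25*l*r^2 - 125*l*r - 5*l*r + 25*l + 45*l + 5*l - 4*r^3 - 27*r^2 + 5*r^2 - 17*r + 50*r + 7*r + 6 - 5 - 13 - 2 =-5*l^3 + l^2*(-26*r - 24) + l*(-25*r^2 - 130*r + 75) - 4*r^3 - 22*r^2 + 40*r - 14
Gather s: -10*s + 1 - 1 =-10*s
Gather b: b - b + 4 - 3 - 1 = 0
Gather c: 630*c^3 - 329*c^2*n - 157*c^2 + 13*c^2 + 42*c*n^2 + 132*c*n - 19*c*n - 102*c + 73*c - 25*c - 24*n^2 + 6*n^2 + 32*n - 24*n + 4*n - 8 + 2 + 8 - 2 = 630*c^3 + c^2*(-329*n - 144) + c*(42*n^2 + 113*n - 54) - 18*n^2 + 12*n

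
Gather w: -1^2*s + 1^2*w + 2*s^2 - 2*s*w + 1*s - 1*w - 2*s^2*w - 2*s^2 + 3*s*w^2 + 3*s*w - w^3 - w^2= -w^3 + w^2*(3*s - 1) + w*(-2*s^2 + s)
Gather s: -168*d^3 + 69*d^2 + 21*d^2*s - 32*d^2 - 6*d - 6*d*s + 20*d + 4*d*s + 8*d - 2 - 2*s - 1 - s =-168*d^3 + 37*d^2 + 22*d + s*(21*d^2 - 2*d - 3) - 3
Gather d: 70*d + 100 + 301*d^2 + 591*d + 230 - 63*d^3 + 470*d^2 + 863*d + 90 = -63*d^3 + 771*d^2 + 1524*d + 420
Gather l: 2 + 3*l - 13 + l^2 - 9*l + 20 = l^2 - 6*l + 9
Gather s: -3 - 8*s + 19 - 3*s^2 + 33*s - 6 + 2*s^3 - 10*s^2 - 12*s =2*s^3 - 13*s^2 + 13*s + 10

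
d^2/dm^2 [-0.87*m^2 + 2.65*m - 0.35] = -1.74000000000000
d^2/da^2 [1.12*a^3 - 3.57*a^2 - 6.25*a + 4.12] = 6.72*a - 7.14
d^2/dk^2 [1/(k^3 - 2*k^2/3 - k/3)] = 6*(k*(2 - 9*k)*(-3*k^2 + 2*k + 1) - (-9*k^2 + 4*k + 1)^2)/(k^3*(-3*k^2 + 2*k + 1)^3)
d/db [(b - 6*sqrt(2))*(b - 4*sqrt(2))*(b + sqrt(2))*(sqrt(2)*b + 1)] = 4*sqrt(2)*b^3 - 51*b^2 + 38*sqrt(2)*b + 124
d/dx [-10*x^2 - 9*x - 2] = -20*x - 9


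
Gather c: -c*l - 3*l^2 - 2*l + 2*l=-c*l - 3*l^2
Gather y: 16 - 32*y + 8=24 - 32*y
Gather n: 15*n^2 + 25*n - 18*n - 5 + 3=15*n^2 + 7*n - 2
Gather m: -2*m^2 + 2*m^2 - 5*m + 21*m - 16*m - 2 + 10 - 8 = 0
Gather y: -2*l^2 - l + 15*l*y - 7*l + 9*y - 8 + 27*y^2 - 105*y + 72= -2*l^2 - 8*l + 27*y^2 + y*(15*l - 96) + 64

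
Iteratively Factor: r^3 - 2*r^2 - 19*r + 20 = (r + 4)*(r^2 - 6*r + 5) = (r - 1)*(r + 4)*(r - 5)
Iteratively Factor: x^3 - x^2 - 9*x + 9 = (x - 3)*(x^2 + 2*x - 3) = (x - 3)*(x - 1)*(x + 3)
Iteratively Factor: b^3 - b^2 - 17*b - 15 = (b - 5)*(b^2 + 4*b + 3) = (b - 5)*(b + 1)*(b + 3)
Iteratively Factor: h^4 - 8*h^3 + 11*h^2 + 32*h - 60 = (h - 5)*(h^3 - 3*h^2 - 4*h + 12) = (h - 5)*(h + 2)*(h^2 - 5*h + 6) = (h - 5)*(h - 3)*(h + 2)*(h - 2)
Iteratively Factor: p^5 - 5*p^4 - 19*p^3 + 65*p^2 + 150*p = (p + 3)*(p^4 - 8*p^3 + 5*p^2 + 50*p) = (p - 5)*(p + 3)*(p^3 - 3*p^2 - 10*p) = p*(p - 5)*(p + 3)*(p^2 - 3*p - 10) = p*(p - 5)^2*(p + 3)*(p + 2)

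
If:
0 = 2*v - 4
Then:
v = 2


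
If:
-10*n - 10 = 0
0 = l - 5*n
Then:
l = -5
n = -1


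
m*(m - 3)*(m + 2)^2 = m^4 + m^3 - 8*m^2 - 12*m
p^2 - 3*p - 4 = (p - 4)*(p + 1)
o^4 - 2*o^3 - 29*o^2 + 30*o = o*(o - 6)*(o - 1)*(o + 5)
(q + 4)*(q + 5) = q^2 + 9*q + 20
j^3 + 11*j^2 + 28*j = j*(j + 4)*(j + 7)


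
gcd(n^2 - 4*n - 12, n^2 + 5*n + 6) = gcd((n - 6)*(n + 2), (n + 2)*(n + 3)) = n + 2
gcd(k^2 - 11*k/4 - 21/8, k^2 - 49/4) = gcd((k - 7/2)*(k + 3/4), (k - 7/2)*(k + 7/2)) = k - 7/2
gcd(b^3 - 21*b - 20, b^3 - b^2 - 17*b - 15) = b^2 - 4*b - 5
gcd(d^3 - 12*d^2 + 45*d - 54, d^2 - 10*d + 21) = d - 3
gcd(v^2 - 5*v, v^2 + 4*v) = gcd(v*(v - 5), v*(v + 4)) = v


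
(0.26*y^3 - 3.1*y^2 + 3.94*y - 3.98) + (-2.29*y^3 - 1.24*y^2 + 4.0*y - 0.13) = -2.03*y^3 - 4.34*y^2 + 7.94*y - 4.11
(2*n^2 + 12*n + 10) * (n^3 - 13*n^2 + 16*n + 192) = 2*n^5 - 14*n^4 - 114*n^3 + 446*n^2 + 2464*n + 1920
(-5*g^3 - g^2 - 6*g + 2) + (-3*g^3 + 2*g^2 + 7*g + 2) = -8*g^3 + g^2 + g + 4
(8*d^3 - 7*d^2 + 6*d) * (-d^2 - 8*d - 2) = -8*d^5 - 57*d^4 + 34*d^3 - 34*d^2 - 12*d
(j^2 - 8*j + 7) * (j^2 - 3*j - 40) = j^4 - 11*j^3 - 9*j^2 + 299*j - 280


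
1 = 1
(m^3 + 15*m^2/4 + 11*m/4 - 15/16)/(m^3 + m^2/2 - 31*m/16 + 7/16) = (4*m^2 + 16*m + 15)/(4*m^2 + 3*m - 7)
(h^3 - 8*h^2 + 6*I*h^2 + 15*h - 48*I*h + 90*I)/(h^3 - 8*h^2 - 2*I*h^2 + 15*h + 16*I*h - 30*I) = (h + 6*I)/(h - 2*I)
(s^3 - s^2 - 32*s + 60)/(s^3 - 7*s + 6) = (s^2 + s - 30)/(s^2 + 2*s - 3)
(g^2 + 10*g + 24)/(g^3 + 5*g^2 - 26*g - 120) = 1/(g - 5)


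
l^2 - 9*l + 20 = (l - 5)*(l - 4)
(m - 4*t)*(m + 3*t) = m^2 - m*t - 12*t^2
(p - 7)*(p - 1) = p^2 - 8*p + 7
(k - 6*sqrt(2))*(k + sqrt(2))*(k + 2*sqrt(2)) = k^3 - 3*sqrt(2)*k^2 - 32*k - 24*sqrt(2)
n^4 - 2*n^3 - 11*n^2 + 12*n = n*(n - 4)*(n - 1)*(n + 3)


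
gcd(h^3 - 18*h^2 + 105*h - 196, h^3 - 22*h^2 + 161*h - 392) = h^2 - 14*h + 49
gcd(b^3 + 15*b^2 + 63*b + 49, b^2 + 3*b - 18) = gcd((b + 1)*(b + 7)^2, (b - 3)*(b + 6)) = 1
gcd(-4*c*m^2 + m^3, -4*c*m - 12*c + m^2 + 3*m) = 4*c - m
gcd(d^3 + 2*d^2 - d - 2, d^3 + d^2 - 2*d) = d^2 + d - 2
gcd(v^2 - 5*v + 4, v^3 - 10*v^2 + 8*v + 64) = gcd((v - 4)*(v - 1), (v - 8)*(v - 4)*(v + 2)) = v - 4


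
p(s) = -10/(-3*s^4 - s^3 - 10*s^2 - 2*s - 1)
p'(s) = -10*(12*s^3 + 3*s^2 + 20*s + 2)/(-3*s^4 - s^3 - 10*s^2 - 2*s - 1)^2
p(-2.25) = 0.09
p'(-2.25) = 0.13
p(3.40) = 0.02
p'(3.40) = -0.02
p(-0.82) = 1.45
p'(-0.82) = 4.00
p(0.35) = 3.32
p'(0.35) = -10.89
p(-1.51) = 0.30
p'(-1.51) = 0.58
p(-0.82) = 1.45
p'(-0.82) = 4.00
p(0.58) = 1.65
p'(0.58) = -4.62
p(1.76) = 0.14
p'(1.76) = -0.23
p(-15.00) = 0.00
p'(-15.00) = 0.00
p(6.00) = 0.00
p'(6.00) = 0.00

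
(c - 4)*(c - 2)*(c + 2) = c^3 - 4*c^2 - 4*c + 16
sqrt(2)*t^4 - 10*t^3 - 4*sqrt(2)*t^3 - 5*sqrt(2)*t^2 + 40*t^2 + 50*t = t*(t - 5)*(t - 5*sqrt(2))*(sqrt(2)*t + sqrt(2))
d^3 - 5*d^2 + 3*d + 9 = (d - 3)^2*(d + 1)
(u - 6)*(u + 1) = u^2 - 5*u - 6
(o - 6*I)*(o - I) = o^2 - 7*I*o - 6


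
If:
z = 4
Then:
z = 4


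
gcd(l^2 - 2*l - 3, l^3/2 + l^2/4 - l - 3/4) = l + 1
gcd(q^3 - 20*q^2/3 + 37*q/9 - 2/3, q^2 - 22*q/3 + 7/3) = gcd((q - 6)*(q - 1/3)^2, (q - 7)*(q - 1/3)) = q - 1/3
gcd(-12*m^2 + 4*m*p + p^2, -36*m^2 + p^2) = 6*m + p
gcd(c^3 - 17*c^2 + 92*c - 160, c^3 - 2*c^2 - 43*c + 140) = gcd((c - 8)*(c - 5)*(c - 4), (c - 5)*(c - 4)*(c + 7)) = c^2 - 9*c + 20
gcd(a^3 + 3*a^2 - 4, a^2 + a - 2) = a^2 + a - 2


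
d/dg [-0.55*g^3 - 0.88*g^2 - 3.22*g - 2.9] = -1.65*g^2 - 1.76*g - 3.22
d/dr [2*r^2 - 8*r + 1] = 4*r - 8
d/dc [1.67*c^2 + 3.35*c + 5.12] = 3.34*c + 3.35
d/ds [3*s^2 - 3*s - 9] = 6*s - 3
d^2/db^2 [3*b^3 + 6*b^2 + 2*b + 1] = 18*b + 12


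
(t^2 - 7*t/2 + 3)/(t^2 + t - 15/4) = 2*(t - 2)/(2*t + 5)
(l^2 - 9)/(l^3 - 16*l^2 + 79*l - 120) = (l + 3)/(l^2 - 13*l + 40)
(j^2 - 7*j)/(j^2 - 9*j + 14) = j/(j - 2)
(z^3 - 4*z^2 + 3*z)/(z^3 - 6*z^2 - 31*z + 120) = z*(z - 1)/(z^2 - 3*z - 40)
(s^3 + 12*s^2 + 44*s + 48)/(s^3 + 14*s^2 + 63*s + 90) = (s^2 + 6*s + 8)/(s^2 + 8*s + 15)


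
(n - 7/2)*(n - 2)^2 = n^3 - 15*n^2/2 + 18*n - 14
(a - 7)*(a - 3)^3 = a^4 - 16*a^3 + 90*a^2 - 216*a + 189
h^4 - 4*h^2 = h^2*(h - 2)*(h + 2)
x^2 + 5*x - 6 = (x - 1)*(x + 6)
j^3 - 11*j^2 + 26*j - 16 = (j - 8)*(j - 2)*(j - 1)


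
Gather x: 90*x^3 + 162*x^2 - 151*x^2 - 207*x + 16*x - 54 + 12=90*x^3 + 11*x^2 - 191*x - 42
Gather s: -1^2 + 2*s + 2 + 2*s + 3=4*s + 4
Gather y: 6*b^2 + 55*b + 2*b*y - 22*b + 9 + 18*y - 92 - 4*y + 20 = 6*b^2 + 33*b + y*(2*b + 14) - 63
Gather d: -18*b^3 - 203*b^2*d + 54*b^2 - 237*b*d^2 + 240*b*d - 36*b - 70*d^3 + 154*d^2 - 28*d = -18*b^3 + 54*b^2 - 36*b - 70*d^3 + d^2*(154 - 237*b) + d*(-203*b^2 + 240*b - 28)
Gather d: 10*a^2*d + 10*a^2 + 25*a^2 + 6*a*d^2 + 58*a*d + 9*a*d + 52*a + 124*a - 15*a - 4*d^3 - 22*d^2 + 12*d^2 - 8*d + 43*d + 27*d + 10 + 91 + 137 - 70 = 35*a^2 + 161*a - 4*d^3 + d^2*(6*a - 10) + d*(10*a^2 + 67*a + 62) + 168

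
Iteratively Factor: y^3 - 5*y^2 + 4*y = (y)*(y^2 - 5*y + 4) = y*(y - 1)*(y - 4)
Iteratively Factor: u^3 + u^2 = (u)*(u^2 + u) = u^2*(u + 1)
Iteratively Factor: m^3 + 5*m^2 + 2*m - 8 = (m - 1)*(m^2 + 6*m + 8) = (m - 1)*(m + 4)*(m + 2)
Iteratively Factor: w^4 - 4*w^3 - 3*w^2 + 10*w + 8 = (w + 1)*(w^3 - 5*w^2 + 2*w + 8) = (w + 1)^2*(w^2 - 6*w + 8) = (w - 4)*(w + 1)^2*(w - 2)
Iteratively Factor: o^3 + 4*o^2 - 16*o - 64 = (o + 4)*(o^2 - 16) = (o + 4)^2*(o - 4)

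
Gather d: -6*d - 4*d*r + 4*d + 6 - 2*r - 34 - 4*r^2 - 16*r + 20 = d*(-4*r - 2) - 4*r^2 - 18*r - 8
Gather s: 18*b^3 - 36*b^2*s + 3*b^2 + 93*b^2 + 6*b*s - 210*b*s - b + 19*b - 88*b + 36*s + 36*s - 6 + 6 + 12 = 18*b^3 + 96*b^2 - 70*b + s*(-36*b^2 - 204*b + 72) + 12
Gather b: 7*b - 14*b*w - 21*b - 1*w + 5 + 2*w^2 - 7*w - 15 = b*(-14*w - 14) + 2*w^2 - 8*w - 10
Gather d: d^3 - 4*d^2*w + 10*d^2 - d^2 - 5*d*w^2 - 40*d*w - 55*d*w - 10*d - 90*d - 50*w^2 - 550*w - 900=d^3 + d^2*(9 - 4*w) + d*(-5*w^2 - 95*w - 100) - 50*w^2 - 550*w - 900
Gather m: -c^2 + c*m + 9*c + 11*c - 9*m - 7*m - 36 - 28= -c^2 + 20*c + m*(c - 16) - 64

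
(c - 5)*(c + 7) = c^2 + 2*c - 35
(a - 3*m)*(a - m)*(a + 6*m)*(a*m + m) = a^4*m + 2*a^3*m^2 + a^3*m - 21*a^2*m^3 + 2*a^2*m^2 + 18*a*m^4 - 21*a*m^3 + 18*m^4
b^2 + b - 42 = (b - 6)*(b + 7)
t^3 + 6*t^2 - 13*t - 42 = (t - 3)*(t + 2)*(t + 7)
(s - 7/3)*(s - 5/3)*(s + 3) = s^3 - s^2 - 73*s/9 + 35/3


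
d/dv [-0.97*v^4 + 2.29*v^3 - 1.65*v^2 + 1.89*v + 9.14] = -3.88*v^3 + 6.87*v^2 - 3.3*v + 1.89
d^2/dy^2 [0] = 0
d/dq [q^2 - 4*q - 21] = 2*q - 4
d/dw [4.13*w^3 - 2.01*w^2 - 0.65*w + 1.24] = 12.39*w^2 - 4.02*w - 0.65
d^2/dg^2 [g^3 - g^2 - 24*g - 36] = 6*g - 2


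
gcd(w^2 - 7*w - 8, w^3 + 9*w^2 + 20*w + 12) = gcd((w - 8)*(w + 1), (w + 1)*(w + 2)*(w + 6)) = w + 1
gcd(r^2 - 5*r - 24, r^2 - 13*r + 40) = r - 8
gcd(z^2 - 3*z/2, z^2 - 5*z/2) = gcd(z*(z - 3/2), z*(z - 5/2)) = z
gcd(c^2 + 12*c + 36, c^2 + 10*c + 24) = c + 6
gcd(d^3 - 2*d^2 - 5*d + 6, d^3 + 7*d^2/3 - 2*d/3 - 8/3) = d^2 + d - 2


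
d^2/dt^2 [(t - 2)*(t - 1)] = 2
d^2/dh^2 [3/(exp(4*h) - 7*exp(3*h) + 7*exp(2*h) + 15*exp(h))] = 3*((-16*exp(3*h) + 63*exp(2*h) - 28*exp(h) - 15)*(exp(3*h) - 7*exp(2*h) + 7*exp(h) + 15) + 2*(4*exp(3*h) - 21*exp(2*h) + 14*exp(h) + 15)^2)*exp(-h)/(exp(3*h) - 7*exp(2*h) + 7*exp(h) + 15)^3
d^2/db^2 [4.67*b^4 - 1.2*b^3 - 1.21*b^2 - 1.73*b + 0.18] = 56.04*b^2 - 7.2*b - 2.42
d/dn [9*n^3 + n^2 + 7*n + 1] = 27*n^2 + 2*n + 7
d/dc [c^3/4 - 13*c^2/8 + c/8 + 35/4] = 3*c^2/4 - 13*c/4 + 1/8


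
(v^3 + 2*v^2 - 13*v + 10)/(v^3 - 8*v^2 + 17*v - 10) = (v + 5)/(v - 5)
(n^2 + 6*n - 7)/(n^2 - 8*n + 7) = (n + 7)/(n - 7)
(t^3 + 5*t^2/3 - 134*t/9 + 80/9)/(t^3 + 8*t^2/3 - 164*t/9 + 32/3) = (t + 5)/(t + 6)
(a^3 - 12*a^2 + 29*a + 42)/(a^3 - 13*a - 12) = (a^2 - 13*a + 42)/(a^2 - a - 12)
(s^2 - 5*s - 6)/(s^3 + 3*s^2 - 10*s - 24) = (s^2 - 5*s - 6)/(s^3 + 3*s^2 - 10*s - 24)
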